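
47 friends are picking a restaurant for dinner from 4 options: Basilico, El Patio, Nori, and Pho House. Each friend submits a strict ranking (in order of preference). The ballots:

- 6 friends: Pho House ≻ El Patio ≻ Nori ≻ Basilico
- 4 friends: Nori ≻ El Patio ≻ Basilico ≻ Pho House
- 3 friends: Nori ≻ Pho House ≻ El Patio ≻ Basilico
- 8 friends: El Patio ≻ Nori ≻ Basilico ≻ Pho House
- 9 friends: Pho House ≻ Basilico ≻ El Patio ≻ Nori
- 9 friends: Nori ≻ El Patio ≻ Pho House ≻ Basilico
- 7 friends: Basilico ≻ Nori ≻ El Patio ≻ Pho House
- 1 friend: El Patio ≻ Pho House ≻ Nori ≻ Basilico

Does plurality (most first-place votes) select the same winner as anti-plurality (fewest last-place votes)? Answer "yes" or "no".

Plurality — first-place votes: Basilico 7, El Patio 9, Nori 16, Pho House 15. Winner: Nori.
Anti-plurality — last-place votes: Basilico 19, El Patio 0, Nori 9, Pho House 19. Winner: El Patio.
The two methods disagree.

no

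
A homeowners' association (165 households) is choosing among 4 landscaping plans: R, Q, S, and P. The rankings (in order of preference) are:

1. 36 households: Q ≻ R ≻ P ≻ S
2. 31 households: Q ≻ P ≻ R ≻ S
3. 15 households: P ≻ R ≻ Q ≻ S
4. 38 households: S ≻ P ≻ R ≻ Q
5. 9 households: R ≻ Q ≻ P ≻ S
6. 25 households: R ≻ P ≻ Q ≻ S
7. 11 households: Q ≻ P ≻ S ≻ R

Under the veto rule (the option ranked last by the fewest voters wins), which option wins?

P

Last-place votes: R 11, Q 38, S 116, P 0.
P is ranked last by the fewest voters, so P wins.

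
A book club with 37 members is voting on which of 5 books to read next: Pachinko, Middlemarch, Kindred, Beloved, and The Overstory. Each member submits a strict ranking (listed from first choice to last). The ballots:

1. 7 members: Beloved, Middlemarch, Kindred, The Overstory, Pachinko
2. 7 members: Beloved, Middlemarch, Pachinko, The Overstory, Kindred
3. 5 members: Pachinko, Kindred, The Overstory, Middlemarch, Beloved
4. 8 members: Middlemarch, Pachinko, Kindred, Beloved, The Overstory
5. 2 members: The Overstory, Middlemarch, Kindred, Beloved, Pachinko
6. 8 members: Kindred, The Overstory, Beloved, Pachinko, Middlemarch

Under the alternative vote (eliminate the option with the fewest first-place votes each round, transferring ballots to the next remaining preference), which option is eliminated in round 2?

Pachinko

Round 1: Pachinko 5, Middlemarch 8, Kindred 8, Beloved 14, The Overstory 2. Eliminate The Overstory.
Round 2: Pachinko 5, Middlemarch 10, Kindred 8, Beloved 14. Eliminate Pachinko.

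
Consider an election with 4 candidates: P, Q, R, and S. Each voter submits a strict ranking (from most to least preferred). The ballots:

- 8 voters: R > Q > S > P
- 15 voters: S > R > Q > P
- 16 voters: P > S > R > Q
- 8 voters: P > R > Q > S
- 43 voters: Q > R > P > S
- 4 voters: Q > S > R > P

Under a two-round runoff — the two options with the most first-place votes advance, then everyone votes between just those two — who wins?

Q

Round 1 first-place votes: P 24, Q 47, R 8, S 15.
Q and P advance.
Runoff: Q is preferred to P by 70 voters; P by 24.
Q wins the runoff.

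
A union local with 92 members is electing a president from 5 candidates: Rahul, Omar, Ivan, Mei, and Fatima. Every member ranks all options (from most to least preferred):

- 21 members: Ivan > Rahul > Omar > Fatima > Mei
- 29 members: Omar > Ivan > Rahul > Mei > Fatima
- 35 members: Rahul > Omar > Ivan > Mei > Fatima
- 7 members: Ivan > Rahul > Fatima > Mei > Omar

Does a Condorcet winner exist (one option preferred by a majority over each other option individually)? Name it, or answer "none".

none

Checking pairwise contests:
Ivan beats Rahul 57–35.
Rahul beats Omar 63–29.
Omar beats Ivan 64–28.
Rahul beats Mei 92–0.
Rahul beats Fatima 92–0.
Every option loses at least one head-to-head, so there is no Condorcet winner.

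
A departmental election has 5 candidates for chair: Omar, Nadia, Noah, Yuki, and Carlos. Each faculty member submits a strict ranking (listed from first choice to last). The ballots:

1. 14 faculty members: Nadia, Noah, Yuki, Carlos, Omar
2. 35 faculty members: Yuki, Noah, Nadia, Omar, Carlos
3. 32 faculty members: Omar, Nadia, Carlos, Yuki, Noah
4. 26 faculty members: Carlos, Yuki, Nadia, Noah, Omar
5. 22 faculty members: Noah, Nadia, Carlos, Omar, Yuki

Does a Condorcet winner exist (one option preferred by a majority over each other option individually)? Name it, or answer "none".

Nadia

Nadia vs Omar: 97–32 for Nadia.
Nadia vs Noah: 72–57 for Nadia.
Nadia vs Yuki: 68–61 for Nadia.
Nadia vs Carlos: 103–26 for Nadia.
Nadia beats every other option head-to-head.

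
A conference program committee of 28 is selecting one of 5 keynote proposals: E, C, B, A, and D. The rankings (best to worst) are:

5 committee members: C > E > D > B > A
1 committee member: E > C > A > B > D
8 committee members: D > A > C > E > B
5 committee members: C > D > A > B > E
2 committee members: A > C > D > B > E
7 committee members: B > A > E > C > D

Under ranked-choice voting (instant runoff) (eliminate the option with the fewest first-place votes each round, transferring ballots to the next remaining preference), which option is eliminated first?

E

Round 1: E 1, C 10, B 7, A 2, D 8. Eliminate E.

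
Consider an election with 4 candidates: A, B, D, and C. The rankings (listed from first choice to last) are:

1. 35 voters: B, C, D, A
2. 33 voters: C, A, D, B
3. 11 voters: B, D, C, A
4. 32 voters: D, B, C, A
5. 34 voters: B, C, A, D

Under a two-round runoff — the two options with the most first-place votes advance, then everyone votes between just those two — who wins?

B

Round 1 first-place votes: A 0, B 80, D 32, C 33.
B and C advance.
Runoff: B is preferred to C by 112 voters; C by 33.
B wins the runoff.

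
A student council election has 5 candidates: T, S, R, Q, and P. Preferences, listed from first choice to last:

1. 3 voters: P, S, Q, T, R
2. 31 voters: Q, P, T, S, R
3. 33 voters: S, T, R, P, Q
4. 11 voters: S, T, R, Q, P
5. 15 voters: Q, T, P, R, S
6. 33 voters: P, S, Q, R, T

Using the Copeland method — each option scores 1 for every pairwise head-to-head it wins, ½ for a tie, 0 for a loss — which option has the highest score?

T: beats R; loses to S, Q, and P → score 1.
S: beats T, R, and Q; loses to P → score 3.
R: loses to T, S, Q, and P → score 0.
Q: beats T and R; loses to S and P → score 2.
P: beats T, S, R, and Q → score 4.
P has the best pairwise record.

P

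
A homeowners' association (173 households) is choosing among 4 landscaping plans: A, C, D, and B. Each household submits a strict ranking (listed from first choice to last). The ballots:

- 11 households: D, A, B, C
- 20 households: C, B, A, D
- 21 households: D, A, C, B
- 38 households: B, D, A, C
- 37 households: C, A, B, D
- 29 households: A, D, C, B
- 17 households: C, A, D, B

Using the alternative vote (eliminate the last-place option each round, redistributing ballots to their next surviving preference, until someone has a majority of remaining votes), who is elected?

Round 1: A 29, C 74, D 32, B 38. Eliminate A.
Round 2: C 74, D 61, B 38. Eliminate B.
Round 3: C 74, D 99. D has a majority.

D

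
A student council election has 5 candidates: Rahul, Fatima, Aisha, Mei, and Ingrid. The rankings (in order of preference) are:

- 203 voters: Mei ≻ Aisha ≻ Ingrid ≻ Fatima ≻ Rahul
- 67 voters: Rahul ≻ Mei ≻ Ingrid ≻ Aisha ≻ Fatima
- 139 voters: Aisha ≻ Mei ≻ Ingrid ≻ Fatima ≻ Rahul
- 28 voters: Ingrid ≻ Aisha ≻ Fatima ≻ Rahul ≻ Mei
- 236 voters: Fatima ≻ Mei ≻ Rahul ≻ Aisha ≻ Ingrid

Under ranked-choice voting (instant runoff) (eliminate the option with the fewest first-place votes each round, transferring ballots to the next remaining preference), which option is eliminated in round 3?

Round 1: Rahul 67, Fatima 236, Aisha 139, Mei 203, Ingrid 28. Eliminate Ingrid.
Round 2: Rahul 67, Fatima 236, Aisha 167, Mei 203. Eliminate Rahul.
Round 3: Fatima 236, Aisha 167, Mei 270. Eliminate Aisha.

Aisha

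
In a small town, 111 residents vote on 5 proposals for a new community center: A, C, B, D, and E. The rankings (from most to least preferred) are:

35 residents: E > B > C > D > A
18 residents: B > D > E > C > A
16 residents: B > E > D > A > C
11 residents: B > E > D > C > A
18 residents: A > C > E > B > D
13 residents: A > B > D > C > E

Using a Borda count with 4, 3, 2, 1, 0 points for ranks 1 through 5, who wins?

B

A: 35·0 + 18·0 + 16·1 + 11·0 + 18·4 + 13·4 = 140
C: 35·2 + 18·1 + 16·0 + 11·1 + 18·3 + 13·1 = 166
B: 35·3 + 18·4 + 16·4 + 11·4 + 18·1 + 13·3 = 342
D: 35·1 + 18·3 + 16·2 + 11·2 + 18·0 + 13·2 = 169
E: 35·4 + 18·2 + 16·3 + 11·3 + 18·2 + 13·0 = 293
B has the highest Borda score (342).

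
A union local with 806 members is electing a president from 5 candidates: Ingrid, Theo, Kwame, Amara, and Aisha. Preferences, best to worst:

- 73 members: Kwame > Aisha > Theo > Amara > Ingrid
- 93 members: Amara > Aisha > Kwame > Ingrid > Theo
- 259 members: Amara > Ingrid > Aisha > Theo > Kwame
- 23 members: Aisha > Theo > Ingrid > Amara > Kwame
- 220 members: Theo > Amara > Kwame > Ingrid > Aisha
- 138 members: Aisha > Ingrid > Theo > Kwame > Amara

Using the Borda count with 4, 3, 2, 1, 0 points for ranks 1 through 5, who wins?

Amara

Ingrid: 73·0 + 93·1 + 259·3 + 23·2 + 220·1 + 138·3 = 1550
Theo: 73·2 + 93·0 + 259·1 + 23·3 + 220·4 + 138·2 = 1630
Kwame: 73·4 + 93·2 + 259·0 + 23·0 + 220·2 + 138·1 = 1056
Amara: 73·1 + 93·4 + 259·4 + 23·1 + 220·3 + 138·0 = 2164
Aisha: 73·3 + 93·3 + 259·2 + 23·4 + 220·0 + 138·4 = 1660
Amara has the highest Borda score (2164).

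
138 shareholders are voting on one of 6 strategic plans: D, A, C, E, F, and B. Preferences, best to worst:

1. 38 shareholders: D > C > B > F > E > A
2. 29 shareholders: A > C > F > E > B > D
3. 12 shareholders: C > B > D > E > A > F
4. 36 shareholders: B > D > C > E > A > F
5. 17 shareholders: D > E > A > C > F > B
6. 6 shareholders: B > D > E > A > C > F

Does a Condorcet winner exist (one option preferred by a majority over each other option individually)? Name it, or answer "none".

none

Checking pairwise contests:
B beats D 83–55.
D beats A 109–29.
D beats C 97–41.
D beats E 109–29.
D beats F 109–29.
C beats B 96–42.
Every option loses at least one head-to-head, so there is no Condorcet winner.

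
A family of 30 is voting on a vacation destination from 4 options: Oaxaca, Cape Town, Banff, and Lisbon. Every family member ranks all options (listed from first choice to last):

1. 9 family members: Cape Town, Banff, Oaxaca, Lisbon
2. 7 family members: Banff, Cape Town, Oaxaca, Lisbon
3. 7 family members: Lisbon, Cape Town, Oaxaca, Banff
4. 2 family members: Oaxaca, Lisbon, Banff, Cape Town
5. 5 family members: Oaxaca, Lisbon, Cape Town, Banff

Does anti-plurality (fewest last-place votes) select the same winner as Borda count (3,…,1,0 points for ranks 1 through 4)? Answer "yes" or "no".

Anti-plurality — last-place votes: Oaxaca 0, Cape Town 2, Banff 12, Lisbon 16. Winner: Oaxaca.
Borda — scores: Oaxaca 44, Cape Town 60, Banff 41, Lisbon 35. Winner: Cape Town.
The two methods disagree.

no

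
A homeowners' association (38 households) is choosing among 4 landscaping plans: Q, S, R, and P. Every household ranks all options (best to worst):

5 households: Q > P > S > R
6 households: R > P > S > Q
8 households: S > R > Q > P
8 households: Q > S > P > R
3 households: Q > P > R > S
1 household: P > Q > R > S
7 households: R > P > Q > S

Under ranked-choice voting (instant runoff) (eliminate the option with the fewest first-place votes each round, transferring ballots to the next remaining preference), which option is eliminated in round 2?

Round 1: Q 16, S 8, R 13, P 1. Eliminate P.
Round 2: Q 17, S 8, R 13. Eliminate S.

S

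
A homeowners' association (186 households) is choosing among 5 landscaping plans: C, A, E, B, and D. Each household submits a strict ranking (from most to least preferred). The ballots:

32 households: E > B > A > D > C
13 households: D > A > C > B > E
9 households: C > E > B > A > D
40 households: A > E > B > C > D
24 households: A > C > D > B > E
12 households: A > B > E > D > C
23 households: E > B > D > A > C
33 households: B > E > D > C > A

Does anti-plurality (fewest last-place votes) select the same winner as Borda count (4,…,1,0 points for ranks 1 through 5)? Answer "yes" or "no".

no

Anti-plurality — last-place votes: C 67, A 33, E 37, B 0, D 49. Winner: B.
Borda — scores: C 207, A 439, E 490, B 468, D 256. Winner: E.
The two methods disagree.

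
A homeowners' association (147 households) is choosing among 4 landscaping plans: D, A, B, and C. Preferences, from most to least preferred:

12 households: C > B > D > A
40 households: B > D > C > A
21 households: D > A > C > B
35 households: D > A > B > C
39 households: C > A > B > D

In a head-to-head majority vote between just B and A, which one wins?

A

Voters preferring B to A: 52; preferring A to B: 95.
A wins the head-to-head.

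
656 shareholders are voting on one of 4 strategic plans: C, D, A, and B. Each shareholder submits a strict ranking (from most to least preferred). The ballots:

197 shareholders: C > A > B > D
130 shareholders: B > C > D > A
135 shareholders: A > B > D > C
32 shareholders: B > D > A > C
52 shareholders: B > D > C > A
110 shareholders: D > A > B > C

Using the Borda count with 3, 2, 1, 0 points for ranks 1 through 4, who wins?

B

C: 197·3 + 130·2 + 135·0 + 32·0 + 52·1 + 110·0 = 903
D: 197·0 + 130·1 + 135·1 + 32·2 + 52·2 + 110·3 = 763
A: 197·2 + 130·0 + 135·3 + 32·1 + 52·0 + 110·2 = 1051
B: 197·1 + 130·3 + 135·2 + 32·3 + 52·3 + 110·1 = 1219
B has the highest Borda score (1219).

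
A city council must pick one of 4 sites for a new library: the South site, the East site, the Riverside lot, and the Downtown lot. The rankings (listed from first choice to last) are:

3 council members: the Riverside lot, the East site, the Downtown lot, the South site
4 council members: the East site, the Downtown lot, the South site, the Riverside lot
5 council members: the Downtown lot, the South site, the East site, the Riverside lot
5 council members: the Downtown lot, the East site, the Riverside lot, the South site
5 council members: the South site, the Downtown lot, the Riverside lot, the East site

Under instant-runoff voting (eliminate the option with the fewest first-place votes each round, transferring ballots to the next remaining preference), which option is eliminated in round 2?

the South site

Round 1: the South site 5, the East site 4, the Riverside lot 3, the Downtown lot 10. Eliminate the Riverside lot.
Round 2: the South site 5, the East site 7, the Downtown lot 10. Eliminate the South site.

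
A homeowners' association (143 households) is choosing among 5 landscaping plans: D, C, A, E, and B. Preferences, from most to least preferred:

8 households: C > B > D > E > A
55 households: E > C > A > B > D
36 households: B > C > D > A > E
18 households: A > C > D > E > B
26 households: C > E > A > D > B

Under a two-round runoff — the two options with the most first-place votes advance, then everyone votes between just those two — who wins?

E

Round 1 first-place votes: D 0, C 34, A 18, E 55, B 36.
E and B advance.
Runoff: E is preferred to B by 99 voters; B by 44.
E wins the runoff.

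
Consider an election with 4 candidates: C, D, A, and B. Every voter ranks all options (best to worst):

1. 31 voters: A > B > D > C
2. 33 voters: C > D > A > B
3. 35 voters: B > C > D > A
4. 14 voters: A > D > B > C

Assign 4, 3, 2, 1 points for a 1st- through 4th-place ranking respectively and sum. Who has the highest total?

B

C: 31·1 + 33·4 + 35·3 + 14·1 = 282
D: 31·2 + 33·3 + 35·2 + 14·3 = 273
A: 31·4 + 33·2 + 35·1 + 14·4 = 281
B: 31·3 + 33·1 + 35·4 + 14·2 = 294
B has the highest Borda score (294).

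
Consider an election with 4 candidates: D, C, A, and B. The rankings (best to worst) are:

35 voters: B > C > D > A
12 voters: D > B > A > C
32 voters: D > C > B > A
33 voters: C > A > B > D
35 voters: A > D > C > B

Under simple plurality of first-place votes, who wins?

First-place votes: D 44, C 33, A 35, B 35.
D has the most first-place votes.

D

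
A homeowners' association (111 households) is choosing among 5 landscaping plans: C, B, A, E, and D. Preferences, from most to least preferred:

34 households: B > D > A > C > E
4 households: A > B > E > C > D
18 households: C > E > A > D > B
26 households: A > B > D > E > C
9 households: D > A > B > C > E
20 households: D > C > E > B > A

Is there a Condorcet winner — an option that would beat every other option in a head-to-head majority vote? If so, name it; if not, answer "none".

none

Checking pairwise contests:
B beats C 73–38.
A beats B 57–54.
D beats A 63–48.
C beats E 81–30.
B beats D 64–47.
Every option loses at least one head-to-head, so there is no Condorcet winner.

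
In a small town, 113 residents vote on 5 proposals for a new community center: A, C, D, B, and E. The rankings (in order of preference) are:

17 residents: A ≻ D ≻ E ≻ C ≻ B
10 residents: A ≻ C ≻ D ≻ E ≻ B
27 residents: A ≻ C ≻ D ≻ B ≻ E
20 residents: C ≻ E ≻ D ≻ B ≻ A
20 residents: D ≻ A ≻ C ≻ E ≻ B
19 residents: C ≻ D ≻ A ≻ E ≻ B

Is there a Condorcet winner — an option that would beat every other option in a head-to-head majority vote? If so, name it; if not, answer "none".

none

Checking pairwise contests:
D beats A 59–54.
A beats C 74–39.
C beats D 76–37.
A beats B 93–20.
A beats E 93–20.
Every option loses at least one head-to-head, so there is no Condorcet winner.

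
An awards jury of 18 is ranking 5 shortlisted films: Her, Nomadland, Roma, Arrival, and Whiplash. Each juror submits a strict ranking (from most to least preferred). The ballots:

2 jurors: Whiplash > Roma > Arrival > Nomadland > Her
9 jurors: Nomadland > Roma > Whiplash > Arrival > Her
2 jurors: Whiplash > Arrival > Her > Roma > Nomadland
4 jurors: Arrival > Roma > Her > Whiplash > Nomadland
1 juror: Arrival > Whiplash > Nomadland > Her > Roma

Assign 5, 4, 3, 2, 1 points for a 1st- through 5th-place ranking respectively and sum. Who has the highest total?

Roma

Her: 2·1 + 9·1 + 2·3 + 4·3 + 1·2 = 31
Nomadland: 2·2 + 9·5 + 2·1 + 4·1 + 1·3 = 58
Roma: 2·4 + 9·4 + 2·2 + 4·4 + 1·1 = 65
Arrival: 2·3 + 9·2 + 2·4 + 4·5 + 1·5 = 57
Whiplash: 2·5 + 9·3 + 2·5 + 4·2 + 1·4 = 59
Roma has the highest Borda score (65).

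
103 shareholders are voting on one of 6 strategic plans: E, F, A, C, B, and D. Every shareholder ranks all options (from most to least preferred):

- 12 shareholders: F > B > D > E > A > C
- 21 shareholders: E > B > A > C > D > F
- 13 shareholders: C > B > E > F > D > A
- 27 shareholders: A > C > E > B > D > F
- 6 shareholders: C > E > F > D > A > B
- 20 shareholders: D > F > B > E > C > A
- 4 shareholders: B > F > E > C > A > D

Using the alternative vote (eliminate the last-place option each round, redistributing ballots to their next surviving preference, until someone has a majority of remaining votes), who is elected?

E

Round 1: E 21, F 12, A 27, C 19, B 4, D 20. Eliminate B.
Round 2: E 21, F 16, A 27, C 19, D 20. Eliminate F.
Round 3: E 25, A 27, C 19, D 32. Eliminate C.
Round 4: E 44, A 27, D 32. Eliminate A.
Round 5: E 71, D 32. E has a majority.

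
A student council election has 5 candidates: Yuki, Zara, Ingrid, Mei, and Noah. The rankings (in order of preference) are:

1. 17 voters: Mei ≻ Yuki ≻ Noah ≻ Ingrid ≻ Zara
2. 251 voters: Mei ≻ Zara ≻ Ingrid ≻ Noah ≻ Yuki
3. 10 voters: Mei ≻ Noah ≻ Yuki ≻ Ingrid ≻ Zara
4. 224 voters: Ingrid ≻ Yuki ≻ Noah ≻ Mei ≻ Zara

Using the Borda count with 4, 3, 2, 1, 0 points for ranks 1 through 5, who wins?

Yuki: 17·3 + 251·0 + 10·2 + 224·3 = 743
Zara: 17·0 + 251·3 + 10·0 + 224·0 = 753
Ingrid: 17·1 + 251·2 + 10·1 + 224·4 = 1425
Mei: 17·4 + 251·4 + 10·4 + 224·1 = 1336
Noah: 17·2 + 251·1 + 10·3 + 224·2 = 763
Ingrid has the highest Borda score (1425).

Ingrid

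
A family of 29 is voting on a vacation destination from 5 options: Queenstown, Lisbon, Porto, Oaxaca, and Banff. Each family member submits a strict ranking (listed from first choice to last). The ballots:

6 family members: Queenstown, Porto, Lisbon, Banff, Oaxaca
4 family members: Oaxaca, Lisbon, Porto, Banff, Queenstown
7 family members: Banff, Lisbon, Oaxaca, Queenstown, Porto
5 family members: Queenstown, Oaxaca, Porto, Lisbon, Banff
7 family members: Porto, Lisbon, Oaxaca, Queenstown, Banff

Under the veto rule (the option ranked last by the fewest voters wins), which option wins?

Lisbon

Last-place votes: Queenstown 4, Lisbon 0, Porto 7, Oaxaca 6, Banff 12.
Lisbon is ranked last by the fewest voters, so Lisbon wins.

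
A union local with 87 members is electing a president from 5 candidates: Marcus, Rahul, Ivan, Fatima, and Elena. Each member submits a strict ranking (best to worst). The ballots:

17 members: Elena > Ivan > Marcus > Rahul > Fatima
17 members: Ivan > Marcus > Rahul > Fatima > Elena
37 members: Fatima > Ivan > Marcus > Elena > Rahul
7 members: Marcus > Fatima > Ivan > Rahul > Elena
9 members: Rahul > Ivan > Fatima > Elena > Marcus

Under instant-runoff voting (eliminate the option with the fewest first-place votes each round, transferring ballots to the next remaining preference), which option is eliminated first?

Round 1: Marcus 7, Rahul 9, Ivan 17, Fatima 37, Elena 17. Eliminate Marcus.

Marcus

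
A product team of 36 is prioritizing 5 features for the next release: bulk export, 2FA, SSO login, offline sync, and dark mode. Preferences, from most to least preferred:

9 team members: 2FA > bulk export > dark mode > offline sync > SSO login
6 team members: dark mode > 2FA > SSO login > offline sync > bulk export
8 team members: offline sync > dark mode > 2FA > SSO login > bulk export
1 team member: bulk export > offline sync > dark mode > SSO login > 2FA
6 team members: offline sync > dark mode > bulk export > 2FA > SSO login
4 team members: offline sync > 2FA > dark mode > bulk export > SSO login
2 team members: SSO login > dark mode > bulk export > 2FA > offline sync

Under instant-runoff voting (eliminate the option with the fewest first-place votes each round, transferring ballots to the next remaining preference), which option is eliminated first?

Round 1: bulk export 1, 2FA 9, SSO login 2, offline sync 18, dark mode 6. Eliminate bulk export.

bulk export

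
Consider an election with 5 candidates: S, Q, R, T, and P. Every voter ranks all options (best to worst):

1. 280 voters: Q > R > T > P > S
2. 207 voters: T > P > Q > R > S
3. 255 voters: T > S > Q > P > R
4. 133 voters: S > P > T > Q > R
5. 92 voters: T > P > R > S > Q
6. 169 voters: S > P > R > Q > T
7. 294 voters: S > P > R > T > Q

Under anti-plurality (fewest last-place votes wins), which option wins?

Last-place votes: S 487, Q 386, R 388, T 169, P 0.
P is ranked last by the fewest voters, so P wins.

P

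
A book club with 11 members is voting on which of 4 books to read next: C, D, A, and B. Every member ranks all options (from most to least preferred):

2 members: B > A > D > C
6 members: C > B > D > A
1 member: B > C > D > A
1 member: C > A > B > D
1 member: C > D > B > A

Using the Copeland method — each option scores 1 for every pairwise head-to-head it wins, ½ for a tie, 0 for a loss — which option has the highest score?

C: beats D, A, and B → score 3.
D: beats A; loses to C and B → score 1.
A: loses to C, D, and B → score 0.
B: beats D and A; loses to C → score 2.
C has the best pairwise record.

C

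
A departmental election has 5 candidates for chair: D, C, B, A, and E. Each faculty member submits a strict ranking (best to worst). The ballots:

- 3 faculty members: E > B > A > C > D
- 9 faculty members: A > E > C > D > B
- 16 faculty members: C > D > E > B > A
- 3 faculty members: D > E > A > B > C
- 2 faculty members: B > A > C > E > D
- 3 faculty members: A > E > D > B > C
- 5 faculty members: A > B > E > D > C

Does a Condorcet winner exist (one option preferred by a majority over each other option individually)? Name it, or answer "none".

E vs D: 22–19 for E.
E vs C: 23–18 for E.
E vs B: 34–7 for E.
E vs A: 22–19 for E.
E beats every other option head-to-head.

E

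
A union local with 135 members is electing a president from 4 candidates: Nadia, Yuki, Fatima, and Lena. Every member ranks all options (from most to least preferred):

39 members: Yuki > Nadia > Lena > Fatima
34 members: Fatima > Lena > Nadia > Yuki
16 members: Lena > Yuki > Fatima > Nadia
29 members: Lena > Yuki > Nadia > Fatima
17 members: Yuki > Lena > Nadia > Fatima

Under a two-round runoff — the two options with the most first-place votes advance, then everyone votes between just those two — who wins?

Round 1 first-place votes: Nadia 0, Yuki 56, Fatima 34, Lena 45.
Yuki and Lena advance.
Runoff: Yuki is preferred to Lena by 56 voters; Lena by 79.
Lena wins the runoff.

Lena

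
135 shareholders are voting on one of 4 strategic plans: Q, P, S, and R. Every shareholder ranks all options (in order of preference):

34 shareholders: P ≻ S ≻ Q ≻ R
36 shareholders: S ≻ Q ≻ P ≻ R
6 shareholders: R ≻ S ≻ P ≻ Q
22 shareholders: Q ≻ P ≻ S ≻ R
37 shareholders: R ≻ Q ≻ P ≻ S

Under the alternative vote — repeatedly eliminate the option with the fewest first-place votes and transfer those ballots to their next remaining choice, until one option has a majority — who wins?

Round 1: Q 22, P 34, S 36, R 43. Eliminate Q.
Round 2: P 56, S 36, R 43. Eliminate S.
Round 3: P 92, R 43. P has a majority.

P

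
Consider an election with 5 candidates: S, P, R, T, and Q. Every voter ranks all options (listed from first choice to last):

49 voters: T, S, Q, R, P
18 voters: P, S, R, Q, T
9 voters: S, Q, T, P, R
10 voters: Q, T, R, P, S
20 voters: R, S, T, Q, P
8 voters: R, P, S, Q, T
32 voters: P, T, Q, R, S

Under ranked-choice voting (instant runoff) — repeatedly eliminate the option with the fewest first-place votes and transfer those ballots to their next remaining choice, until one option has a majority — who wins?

Round 1: S 9, P 50, R 28, T 49, Q 10. Eliminate S.
Round 2: P 50, R 28, T 49, Q 19. Eliminate Q.
Round 3: P 50, R 28, T 68. Eliminate R.
Round 4: P 58, T 88. T has a majority.

T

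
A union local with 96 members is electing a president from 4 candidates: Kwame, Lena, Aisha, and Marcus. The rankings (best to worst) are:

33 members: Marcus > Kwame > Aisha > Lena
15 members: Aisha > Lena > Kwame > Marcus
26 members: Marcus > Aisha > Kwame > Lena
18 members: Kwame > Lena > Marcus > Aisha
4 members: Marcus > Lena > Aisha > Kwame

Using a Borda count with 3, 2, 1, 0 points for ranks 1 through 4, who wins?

Kwame: 33·2 + 15·1 + 26·1 + 18·3 + 4·0 = 161
Lena: 33·0 + 15·2 + 26·0 + 18·2 + 4·2 = 74
Aisha: 33·1 + 15·3 + 26·2 + 18·0 + 4·1 = 134
Marcus: 33·3 + 15·0 + 26·3 + 18·1 + 4·3 = 207
Marcus has the highest Borda score (207).

Marcus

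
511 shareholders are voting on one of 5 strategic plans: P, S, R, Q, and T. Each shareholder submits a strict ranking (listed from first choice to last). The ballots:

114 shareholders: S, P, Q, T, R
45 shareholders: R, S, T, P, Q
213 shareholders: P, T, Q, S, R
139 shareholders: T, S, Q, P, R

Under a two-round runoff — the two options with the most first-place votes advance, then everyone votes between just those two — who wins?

P

Round 1 first-place votes: P 213, S 114, R 45, Q 0, T 139.
P and T advance.
Runoff: P is preferred to T by 327 voters; T by 184.
P wins the runoff.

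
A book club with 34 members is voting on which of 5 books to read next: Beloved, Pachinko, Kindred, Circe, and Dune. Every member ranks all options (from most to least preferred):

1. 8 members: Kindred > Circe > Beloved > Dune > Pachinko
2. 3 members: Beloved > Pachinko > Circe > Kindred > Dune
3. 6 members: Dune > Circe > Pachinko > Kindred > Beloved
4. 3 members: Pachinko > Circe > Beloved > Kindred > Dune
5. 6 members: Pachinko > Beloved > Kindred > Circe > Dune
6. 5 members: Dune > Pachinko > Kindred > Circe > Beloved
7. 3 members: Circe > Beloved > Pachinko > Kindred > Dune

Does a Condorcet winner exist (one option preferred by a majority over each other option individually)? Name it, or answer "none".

none

Checking pairwise contests:
Pachinko beats Beloved 20–14.
Dune beats Pachinko 19–15.
Pachinko beats Kindred 26–8.
Kindred beats Circe 19–15.
Beloved beats Dune 23–11.
Every option loses at least one head-to-head, so there is no Condorcet winner.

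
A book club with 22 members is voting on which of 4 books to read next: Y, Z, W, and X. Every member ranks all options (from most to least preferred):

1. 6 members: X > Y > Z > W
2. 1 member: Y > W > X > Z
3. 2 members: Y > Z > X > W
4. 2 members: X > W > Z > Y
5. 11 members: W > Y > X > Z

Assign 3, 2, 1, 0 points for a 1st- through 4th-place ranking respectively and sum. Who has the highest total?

Y: 6·2 + 1·3 + 2·3 + 2·0 + 11·2 = 43
Z: 6·1 + 1·0 + 2·2 + 2·1 + 11·0 = 12
W: 6·0 + 1·2 + 2·0 + 2·2 + 11·3 = 39
X: 6·3 + 1·1 + 2·1 + 2·3 + 11·1 = 38
Y has the highest Borda score (43).

Y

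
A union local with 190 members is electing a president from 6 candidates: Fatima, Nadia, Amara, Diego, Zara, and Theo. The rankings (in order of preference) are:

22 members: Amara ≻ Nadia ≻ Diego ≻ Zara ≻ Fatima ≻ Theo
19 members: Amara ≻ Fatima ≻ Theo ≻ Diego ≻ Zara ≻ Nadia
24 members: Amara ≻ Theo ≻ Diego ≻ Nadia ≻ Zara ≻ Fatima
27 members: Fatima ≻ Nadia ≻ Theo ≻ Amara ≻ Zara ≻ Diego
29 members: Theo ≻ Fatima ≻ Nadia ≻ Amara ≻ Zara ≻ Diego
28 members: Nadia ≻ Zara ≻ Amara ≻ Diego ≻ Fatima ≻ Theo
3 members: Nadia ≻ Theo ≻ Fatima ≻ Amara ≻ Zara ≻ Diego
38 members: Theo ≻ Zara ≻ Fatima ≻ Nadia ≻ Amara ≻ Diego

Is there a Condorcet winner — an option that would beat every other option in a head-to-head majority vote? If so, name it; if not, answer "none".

none

Checking pairwise contests:
Zara beats Fatima 112–78.
Fatima beats Nadia 113–77.
Fatima beats Amara 97–93.
Fatima beats Diego 116–74.
Nadia beats Zara 133–57.
Fatima beats Theo 96–94.
Every option loses at least one head-to-head, so there is no Condorcet winner.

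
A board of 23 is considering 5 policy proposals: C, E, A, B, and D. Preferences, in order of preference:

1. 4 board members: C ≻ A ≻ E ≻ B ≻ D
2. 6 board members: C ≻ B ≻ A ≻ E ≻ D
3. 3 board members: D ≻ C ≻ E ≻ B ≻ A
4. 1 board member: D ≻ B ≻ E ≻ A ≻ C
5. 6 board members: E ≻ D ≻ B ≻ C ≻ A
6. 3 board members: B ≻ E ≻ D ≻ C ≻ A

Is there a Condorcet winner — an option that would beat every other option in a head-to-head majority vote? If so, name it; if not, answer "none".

Checking pairwise contests:
D beats C 13–10.
C beats E 13–10.
C beats A 22–1.
C beats B 13–10.
E beats D 19–4.
Every option loses at least one head-to-head, so there is no Condorcet winner.

none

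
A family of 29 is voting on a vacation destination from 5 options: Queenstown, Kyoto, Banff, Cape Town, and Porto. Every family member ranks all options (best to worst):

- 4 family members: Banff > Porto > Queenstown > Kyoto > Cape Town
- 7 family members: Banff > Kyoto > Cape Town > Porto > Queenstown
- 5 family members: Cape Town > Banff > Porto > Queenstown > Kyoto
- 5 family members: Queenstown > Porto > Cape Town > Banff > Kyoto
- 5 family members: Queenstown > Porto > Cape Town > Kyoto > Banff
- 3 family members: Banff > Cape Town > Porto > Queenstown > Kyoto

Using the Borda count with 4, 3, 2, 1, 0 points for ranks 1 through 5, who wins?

Queenstown: 4·2 + 7·0 + 5·1 + 5·4 + 5·4 + 3·1 = 56
Kyoto: 4·1 + 7·3 + 5·0 + 5·0 + 5·1 + 3·0 = 30
Banff: 4·4 + 7·4 + 5·3 + 5·1 + 5·0 + 3·4 = 76
Cape Town: 4·0 + 7·2 + 5·4 + 5·2 + 5·2 + 3·3 = 63
Porto: 4·3 + 7·1 + 5·2 + 5·3 + 5·3 + 3·2 = 65
Banff has the highest Borda score (76).

Banff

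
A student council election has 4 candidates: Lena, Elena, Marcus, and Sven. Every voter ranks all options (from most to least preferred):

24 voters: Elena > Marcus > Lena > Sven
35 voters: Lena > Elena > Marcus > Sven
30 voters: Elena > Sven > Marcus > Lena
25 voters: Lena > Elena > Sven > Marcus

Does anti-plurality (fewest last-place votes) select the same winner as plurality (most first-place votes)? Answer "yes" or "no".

Anti-plurality — last-place votes: Lena 30, Elena 0, Marcus 25, Sven 59. Winner: Elena.
Plurality — first-place votes: Lena 60, Elena 54, Marcus 0, Sven 0. Winner: Lena.
The two methods disagree.

no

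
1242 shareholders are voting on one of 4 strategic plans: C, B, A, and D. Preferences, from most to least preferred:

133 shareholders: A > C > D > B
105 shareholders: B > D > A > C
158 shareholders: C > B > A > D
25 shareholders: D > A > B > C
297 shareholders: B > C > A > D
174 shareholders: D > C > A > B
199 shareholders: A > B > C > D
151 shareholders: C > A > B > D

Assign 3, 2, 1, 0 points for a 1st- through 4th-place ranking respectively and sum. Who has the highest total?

C

C: 133·2 + 105·0 + 158·3 + 25·0 + 297·2 + 174·2 + 199·1 + 151·3 = 2334
B: 133·0 + 105·3 + 158·2 + 25·1 + 297·3 + 174·0 + 199·2 + 151·1 = 2096
A: 133·3 + 105·1 + 158·1 + 25·2 + 297·1 + 174·1 + 199·3 + 151·2 = 2082
D: 133·1 + 105·2 + 158·0 + 25·3 + 297·0 + 174·3 + 199·0 + 151·0 = 940
C has the highest Borda score (2334).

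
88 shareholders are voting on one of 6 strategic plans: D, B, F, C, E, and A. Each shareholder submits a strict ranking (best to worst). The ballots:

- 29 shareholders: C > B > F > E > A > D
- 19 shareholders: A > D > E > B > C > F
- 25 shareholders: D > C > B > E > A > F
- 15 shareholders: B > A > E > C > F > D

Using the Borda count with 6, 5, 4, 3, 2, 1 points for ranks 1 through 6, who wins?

D: 29·1 + 19·5 + 25·6 + 15·1 = 289
B: 29·5 + 19·3 + 25·4 + 15·6 = 392
F: 29·4 + 19·1 + 25·1 + 15·2 = 190
C: 29·6 + 19·2 + 25·5 + 15·3 = 382
E: 29·3 + 19·4 + 25·3 + 15·4 = 298
A: 29·2 + 19·6 + 25·2 + 15·5 = 297
B has the highest Borda score (392).

B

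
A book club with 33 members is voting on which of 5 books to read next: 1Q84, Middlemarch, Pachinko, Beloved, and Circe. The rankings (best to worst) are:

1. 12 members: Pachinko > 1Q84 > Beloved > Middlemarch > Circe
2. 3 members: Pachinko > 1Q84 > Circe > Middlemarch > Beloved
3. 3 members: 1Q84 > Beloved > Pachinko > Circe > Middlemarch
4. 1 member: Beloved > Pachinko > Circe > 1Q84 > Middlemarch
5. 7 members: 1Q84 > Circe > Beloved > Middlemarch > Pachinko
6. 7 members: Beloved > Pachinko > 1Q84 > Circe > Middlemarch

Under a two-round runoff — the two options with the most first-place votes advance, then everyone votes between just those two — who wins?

Pachinko

Round 1 first-place votes: 1Q84 10, Middlemarch 0, Pachinko 15, Beloved 8, Circe 0.
Pachinko and 1Q84 advance.
Runoff: Pachinko is preferred to 1Q84 by 23 voters; 1Q84 by 10.
Pachinko wins the runoff.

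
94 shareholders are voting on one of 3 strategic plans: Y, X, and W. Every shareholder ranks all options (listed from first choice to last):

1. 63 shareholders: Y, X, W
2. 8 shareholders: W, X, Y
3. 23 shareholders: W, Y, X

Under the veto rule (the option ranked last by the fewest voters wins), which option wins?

Last-place votes: Y 8, X 23, W 63.
Y is ranked last by the fewest voters, so Y wins.

Y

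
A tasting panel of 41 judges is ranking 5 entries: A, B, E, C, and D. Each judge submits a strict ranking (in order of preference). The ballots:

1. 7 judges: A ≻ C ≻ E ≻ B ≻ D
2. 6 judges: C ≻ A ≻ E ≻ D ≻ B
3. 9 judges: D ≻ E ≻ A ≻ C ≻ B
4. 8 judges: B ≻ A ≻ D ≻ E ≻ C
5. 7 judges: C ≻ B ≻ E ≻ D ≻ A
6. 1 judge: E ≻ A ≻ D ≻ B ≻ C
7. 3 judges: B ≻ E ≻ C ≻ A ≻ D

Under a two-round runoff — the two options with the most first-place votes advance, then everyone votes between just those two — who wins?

Round 1 first-place votes: A 7, B 11, E 1, C 13, D 9.
C and B advance.
Runoff: C is preferred to B by 29 voters; B by 12.
C wins the runoff.

C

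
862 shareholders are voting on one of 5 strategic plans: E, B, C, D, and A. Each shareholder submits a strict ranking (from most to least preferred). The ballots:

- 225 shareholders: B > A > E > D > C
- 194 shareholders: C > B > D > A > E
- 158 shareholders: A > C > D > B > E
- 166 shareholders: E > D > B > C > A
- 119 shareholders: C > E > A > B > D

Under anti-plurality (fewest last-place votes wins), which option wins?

Last-place votes: E 352, B 0, C 225, D 119, A 166.
B is ranked last by the fewest voters, so B wins.

B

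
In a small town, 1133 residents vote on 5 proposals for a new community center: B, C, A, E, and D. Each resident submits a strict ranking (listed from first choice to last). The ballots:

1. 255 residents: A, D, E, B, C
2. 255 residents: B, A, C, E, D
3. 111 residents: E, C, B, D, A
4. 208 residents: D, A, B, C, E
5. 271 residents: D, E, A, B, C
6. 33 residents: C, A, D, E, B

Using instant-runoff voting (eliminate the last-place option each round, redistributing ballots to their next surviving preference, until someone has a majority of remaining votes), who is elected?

Round 1: B 255, C 33, A 255, E 111, D 479. Eliminate C.
Round 2: B 255, A 288, E 111, D 479. Eliminate E.
Round 3: B 366, A 288, D 479. Eliminate A.
Round 4: B 366, D 767. D has a majority.

D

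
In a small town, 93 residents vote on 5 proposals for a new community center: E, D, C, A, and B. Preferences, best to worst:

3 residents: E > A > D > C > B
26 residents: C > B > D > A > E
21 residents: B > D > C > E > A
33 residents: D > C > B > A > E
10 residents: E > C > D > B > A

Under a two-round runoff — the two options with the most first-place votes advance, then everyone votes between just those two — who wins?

D

Round 1 first-place votes: E 13, D 33, C 26, A 0, B 21.
D and C advance.
Runoff: D is preferred to C by 57 voters; C by 36.
D wins the runoff.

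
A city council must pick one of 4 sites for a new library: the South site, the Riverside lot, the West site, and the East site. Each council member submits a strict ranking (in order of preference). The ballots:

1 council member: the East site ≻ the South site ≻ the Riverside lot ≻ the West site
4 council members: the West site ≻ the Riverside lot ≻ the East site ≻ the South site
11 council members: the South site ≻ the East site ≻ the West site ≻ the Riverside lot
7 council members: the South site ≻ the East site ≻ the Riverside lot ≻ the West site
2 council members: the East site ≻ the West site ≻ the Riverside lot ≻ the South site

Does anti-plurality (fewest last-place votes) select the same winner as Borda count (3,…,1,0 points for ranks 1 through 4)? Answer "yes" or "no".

no

Anti-plurality — last-place votes: the South site 6, the Riverside lot 11, the West site 8, the East site 0. Winner: the East site.
Borda — scores: the South site 56, the Riverside lot 18, the West site 27, the East site 49. Winner: the South site.
The two methods disagree.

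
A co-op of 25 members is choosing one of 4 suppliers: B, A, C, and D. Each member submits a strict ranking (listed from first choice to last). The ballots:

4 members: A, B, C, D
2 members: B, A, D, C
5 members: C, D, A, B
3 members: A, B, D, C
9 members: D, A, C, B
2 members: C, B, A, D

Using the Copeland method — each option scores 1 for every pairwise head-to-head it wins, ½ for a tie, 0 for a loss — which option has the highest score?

B: loses to A, C, and D → score 0.
A: beats B and C; loses to D → score 2.
C: beats B; loses to A and D → score 1.
D: beats B, A, and C → score 3.
D has the best pairwise record.

D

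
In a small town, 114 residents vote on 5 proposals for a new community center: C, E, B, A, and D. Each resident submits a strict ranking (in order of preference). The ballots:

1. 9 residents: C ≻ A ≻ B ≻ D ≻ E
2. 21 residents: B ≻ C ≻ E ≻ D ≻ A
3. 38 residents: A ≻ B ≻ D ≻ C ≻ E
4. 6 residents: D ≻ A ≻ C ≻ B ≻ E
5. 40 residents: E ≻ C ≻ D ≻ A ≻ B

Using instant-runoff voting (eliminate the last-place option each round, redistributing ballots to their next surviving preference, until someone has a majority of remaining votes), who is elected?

E

Round 1: C 9, E 40, B 21, A 38, D 6. Eliminate D.
Round 2: C 9, E 40, B 21, A 44. Eliminate C.
Round 3: E 40, B 21, A 53. Eliminate B.
Round 4: E 61, A 53. E has a majority.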